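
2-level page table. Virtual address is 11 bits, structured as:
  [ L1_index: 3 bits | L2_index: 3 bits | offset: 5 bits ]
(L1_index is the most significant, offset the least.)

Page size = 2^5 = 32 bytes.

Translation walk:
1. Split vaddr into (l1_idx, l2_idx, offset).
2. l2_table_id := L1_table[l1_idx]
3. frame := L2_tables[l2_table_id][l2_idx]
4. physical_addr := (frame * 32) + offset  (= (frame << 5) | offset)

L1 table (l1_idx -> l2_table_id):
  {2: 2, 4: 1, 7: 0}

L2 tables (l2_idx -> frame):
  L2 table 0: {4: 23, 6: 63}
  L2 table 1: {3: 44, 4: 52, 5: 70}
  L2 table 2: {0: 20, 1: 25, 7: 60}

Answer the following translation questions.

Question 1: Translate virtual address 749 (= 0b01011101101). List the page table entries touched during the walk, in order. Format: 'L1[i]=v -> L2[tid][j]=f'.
vaddr = 749 = 0b01011101101
Split: l1_idx=2, l2_idx=7, offset=13

Answer: L1[2]=2 -> L2[2][7]=60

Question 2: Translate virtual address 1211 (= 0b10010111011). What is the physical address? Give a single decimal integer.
Answer: 2267

Derivation:
vaddr = 1211 = 0b10010111011
Split: l1_idx=4, l2_idx=5, offset=27
L1[4] = 1
L2[1][5] = 70
paddr = 70 * 32 + 27 = 2267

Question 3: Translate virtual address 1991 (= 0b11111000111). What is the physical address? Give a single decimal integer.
vaddr = 1991 = 0b11111000111
Split: l1_idx=7, l2_idx=6, offset=7
L1[7] = 0
L2[0][6] = 63
paddr = 63 * 32 + 7 = 2023

Answer: 2023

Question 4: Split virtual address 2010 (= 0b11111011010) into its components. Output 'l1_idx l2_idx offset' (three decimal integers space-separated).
vaddr = 2010 = 0b11111011010
  top 3 bits -> l1_idx = 7
  next 3 bits -> l2_idx = 6
  bottom 5 bits -> offset = 26

Answer: 7 6 26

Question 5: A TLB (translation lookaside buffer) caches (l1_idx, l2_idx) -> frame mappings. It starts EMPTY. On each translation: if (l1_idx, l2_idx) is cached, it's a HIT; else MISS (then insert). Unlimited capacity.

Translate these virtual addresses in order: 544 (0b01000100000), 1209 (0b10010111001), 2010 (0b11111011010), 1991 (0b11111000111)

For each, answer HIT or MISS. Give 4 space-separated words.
vaddr=544: (2,1) not in TLB -> MISS, insert
vaddr=1209: (4,5) not in TLB -> MISS, insert
vaddr=2010: (7,6) not in TLB -> MISS, insert
vaddr=1991: (7,6) in TLB -> HIT

Answer: MISS MISS MISS HIT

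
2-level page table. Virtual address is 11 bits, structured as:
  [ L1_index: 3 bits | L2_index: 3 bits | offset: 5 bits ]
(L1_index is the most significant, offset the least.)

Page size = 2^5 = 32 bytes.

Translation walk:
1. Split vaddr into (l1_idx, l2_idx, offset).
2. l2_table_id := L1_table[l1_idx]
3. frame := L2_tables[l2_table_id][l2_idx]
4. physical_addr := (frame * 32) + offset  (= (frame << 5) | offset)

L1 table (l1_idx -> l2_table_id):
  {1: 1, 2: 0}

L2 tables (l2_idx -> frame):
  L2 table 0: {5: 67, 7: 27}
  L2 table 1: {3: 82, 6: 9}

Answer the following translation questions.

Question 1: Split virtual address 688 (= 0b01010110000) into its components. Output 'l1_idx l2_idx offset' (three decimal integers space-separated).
vaddr = 688 = 0b01010110000
  top 3 bits -> l1_idx = 2
  next 3 bits -> l2_idx = 5
  bottom 5 bits -> offset = 16

Answer: 2 5 16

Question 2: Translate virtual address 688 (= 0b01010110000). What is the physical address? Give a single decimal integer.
vaddr = 688 = 0b01010110000
Split: l1_idx=2, l2_idx=5, offset=16
L1[2] = 0
L2[0][5] = 67
paddr = 67 * 32 + 16 = 2160

Answer: 2160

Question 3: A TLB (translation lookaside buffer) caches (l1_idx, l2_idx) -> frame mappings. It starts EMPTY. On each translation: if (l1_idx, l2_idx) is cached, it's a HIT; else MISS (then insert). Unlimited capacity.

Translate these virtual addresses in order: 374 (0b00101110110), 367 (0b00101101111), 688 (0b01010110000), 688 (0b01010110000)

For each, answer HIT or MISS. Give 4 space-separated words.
Answer: MISS HIT MISS HIT

Derivation:
vaddr=374: (1,3) not in TLB -> MISS, insert
vaddr=367: (1,3) in TLB -> HIT
vaddr=688: (2,5) not in TLB -> MISS, insert
vaddr=688: (2,5) in TLB -> HIT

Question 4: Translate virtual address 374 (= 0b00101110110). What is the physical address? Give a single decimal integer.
vaddr = 374 = 0b00101110110
Split: l1_idx=1, l2_idx=3, offset=22
L1[1] = 1
L2[1][3] = 82
paddr = 82 * 32 + 22 = 2646

Answer: 2646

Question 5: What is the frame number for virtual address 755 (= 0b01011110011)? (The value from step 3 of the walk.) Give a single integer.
vaddr = 755: l1_idx=2, l2_idx=7
L1[2] = 0; L2[0][7] = 27

Answer: 27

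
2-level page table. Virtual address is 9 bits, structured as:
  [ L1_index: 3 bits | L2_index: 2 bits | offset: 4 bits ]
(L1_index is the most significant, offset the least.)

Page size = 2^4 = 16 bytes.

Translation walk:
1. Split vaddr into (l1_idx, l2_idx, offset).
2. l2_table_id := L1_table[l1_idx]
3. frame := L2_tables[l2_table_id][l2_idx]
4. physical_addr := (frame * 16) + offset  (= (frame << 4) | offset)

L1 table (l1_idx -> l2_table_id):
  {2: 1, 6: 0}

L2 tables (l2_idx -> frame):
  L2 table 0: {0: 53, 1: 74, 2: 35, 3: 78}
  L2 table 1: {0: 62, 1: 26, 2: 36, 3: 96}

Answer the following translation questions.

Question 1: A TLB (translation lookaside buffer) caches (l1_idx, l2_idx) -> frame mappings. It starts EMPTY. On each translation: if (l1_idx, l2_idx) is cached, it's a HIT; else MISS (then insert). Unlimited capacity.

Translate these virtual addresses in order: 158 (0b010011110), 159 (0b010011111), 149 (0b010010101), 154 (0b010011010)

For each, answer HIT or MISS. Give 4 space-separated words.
vaddr=158: (2,1) not in TLB -> MISS, insert
vaddr=159: (2,1) in TLB -> HIT
vaddr=149: (2,1) in TLB -> HIT
vaddr=154: (2,1) in TLB -> HIT

Answer: MISS HIT HIT HIT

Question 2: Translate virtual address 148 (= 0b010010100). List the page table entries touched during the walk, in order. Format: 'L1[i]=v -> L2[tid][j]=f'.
vaddr = 148 = 0b010010100
Split: l1_idx=2, l2_idx=1, offset=4

Answer: L1[2]=1 -> L2[1][1]=26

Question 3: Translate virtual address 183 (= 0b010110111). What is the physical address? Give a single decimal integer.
vaddr = 183 = 0b010110111
Split: l1_idx=2, l2_idx=3, offset=7
L1[2] = 1
L2[1][3] = 96
paddr = 96 * 16 + 7 = 1543

Answer: 1543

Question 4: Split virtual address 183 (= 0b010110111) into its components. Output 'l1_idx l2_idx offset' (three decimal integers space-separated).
Answer: 2 3 7

Derivation:
vaddr = 183 = 0b010110111
  top 3 bits -> l1_idx = 2
  next 2 bits -> l2_idx = 3
  bottom 4 bits -> offset = 7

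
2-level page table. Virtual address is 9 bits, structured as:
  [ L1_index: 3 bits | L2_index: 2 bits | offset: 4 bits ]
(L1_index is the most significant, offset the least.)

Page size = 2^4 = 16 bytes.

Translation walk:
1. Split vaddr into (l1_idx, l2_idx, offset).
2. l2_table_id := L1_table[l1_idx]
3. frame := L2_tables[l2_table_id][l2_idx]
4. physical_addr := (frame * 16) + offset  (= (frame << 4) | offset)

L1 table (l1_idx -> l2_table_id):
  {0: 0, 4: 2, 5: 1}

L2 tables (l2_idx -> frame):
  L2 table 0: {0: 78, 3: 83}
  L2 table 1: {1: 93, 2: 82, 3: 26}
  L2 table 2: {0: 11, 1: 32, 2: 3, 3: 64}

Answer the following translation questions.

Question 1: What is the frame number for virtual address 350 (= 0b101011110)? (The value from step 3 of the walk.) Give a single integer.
Answer: 93

Derivation:
vaddr = 350: l1_idx=5, l2_idx=1
L1[5] = 1; L2[1][1] = 93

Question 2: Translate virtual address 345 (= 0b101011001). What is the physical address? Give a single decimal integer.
Answer: 1497

Derivation:
vaddr = 345 = 0b101011001
Split: l1_idx=5, l2_idx=1, offset=9
L1[5] = 1
L2[1][1] = 93
paddr = 93 * 16 + 9 = 1497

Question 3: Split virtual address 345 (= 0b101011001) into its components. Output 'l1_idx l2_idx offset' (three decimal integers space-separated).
Answer: 5 1 9

Derivation:
vaddr = 345 = 0b101011001
  top 3 bits -> l1_idx = 5
  next 2 bits -> l2_idx = 1
  bottom 4 bits -> offset = 9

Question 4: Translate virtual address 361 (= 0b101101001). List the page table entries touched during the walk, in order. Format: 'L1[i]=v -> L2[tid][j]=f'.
Answer: L1[5]=1 -> L2[1][2]=82

Derivation:
vaddr = 361 = 0b101101001
Split: l1_idx=5, l2_idx=2, offset=9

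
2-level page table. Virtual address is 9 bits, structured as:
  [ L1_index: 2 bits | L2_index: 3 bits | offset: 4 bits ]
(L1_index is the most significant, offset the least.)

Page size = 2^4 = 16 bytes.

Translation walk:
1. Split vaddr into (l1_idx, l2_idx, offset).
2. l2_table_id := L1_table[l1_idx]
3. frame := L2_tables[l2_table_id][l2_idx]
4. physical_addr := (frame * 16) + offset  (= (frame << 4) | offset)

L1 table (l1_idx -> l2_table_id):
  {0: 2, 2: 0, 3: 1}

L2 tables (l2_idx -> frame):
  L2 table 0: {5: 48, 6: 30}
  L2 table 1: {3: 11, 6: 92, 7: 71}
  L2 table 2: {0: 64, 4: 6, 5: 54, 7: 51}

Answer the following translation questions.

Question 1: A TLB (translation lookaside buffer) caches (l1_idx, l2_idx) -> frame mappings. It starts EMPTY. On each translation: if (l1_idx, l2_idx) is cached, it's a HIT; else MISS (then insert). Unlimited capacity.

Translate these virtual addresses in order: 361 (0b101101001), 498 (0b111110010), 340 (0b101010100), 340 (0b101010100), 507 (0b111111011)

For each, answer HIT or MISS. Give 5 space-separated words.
Answer: MISS MISS MISS HIT HIT

Derivation:
vaddr=361: (2,6) not in TLB -> MISS, insert
vaddr=498: (3,7) not in TLB -> MISS, insert
vaddr=340: (2,5) not in TLB -> MISS, insert
vaddr=340: (2,5) in TLB -> HIT
vaddr=507: (3,7) in TLB -> HIT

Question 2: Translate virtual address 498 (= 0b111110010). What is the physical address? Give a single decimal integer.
Answer: 1138

Derivation:
vaddr = 498 = 0b111110010
Split: l1_idx=3, l2_idx=7, offset=2
L1[3] = 1
L2[1][7] = 71
paddr = 71 * 16 + 2 = 1138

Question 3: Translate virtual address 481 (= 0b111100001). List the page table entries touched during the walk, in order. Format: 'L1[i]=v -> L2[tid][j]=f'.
vaddr = 481 = 0b111100001
Split: l1_idx=3, l2_idx=6, offset=1

Answer: L1[3]=1 -> L2[1][6]=92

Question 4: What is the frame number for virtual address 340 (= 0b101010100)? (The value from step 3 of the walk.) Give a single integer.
vaddr = 340: l1_idx=2, l2_idx=5
L1[2] = 0; L2[0][5] = 48

Answer: 48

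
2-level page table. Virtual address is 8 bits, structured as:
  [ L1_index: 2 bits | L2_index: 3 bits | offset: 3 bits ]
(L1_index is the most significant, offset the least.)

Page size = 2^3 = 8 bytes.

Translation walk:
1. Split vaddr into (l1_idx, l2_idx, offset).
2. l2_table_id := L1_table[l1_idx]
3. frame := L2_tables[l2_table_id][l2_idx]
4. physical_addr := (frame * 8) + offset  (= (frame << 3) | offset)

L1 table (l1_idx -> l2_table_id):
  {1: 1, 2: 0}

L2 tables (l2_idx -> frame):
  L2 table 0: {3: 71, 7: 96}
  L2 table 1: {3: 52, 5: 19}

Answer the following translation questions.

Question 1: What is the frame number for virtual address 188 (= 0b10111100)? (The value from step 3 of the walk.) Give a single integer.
Answer: 96

Derivation:
vaddr = 188: l1_idx=2, l2_idx=7
L1[2] = 0; L2[0][7] = 96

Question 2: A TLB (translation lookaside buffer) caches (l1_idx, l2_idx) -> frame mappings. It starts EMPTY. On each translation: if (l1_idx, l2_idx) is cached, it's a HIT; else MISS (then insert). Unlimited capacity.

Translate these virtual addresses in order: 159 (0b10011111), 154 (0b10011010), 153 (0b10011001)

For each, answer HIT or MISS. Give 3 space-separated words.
Answer: MISS HIT HIT

Derivation:
vaddr=159: (2,3) not in TLB -> MISS, insert
vaddr=154: (2,3) in TLB -> HIT
vaddr=153: (2,3) in TLB -> HIT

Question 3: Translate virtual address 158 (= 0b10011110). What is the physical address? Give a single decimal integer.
vaddr = 158 = 0b10011110
Split: l1_idx=2, l2_idx=3, offset=6
L1[2] = 0
L2[0][3] = 71
paddr = 71 * 8 + 6 = 574

Answer: 574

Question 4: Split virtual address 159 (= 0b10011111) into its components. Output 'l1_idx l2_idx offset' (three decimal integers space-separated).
vaddr = 159 = 0b10011111
  top 2 bits -> l1_idx = 2
  next 3 bits -> l2_idx = 3
  bottom 3 bits -> offset = 7

Answer: 2 3 7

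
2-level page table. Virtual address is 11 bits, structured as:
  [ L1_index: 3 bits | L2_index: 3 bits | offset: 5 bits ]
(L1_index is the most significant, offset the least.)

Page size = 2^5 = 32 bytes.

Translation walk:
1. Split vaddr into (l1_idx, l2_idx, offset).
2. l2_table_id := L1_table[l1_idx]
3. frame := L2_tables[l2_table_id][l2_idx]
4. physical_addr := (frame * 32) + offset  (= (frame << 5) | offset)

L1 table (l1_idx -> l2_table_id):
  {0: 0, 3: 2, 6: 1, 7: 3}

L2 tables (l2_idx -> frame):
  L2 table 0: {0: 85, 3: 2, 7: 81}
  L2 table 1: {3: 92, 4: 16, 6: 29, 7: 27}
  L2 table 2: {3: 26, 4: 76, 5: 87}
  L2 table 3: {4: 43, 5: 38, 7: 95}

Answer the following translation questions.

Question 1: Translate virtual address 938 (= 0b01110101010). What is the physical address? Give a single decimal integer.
vaddr = 938 = 0b01110101010
Split: l1_idx=3, l2_idx=5, offset=10
L1[3] = 2
L2[2][5] = 87
paddr = 87 * 32 + 10 = 2794

Answer: 2794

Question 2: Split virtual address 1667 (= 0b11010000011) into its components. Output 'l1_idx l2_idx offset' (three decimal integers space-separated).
vaddr = 1667 = 0b11010000011
  top 3 bits -> l1_idx = 6
  next 3 bits -> l2_idx = 4
  bottom 5 bits -> offset = 3

Answer: 6 4 3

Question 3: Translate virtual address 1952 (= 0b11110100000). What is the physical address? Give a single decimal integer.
vaddr = 1952 = 0b11110100000
Split: l1_idx=7, l2_idx=5, offset=0
L1[7] = 3
L2[3][5] = 38
paddr = 38 * 32 + 0 = 1216

Answer: 1216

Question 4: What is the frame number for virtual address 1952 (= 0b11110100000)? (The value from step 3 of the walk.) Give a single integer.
vaddr = 1952: l1_idx=7, l2_idx=5
L1[7] = 3; L2[3][5] = 38

Answer: 38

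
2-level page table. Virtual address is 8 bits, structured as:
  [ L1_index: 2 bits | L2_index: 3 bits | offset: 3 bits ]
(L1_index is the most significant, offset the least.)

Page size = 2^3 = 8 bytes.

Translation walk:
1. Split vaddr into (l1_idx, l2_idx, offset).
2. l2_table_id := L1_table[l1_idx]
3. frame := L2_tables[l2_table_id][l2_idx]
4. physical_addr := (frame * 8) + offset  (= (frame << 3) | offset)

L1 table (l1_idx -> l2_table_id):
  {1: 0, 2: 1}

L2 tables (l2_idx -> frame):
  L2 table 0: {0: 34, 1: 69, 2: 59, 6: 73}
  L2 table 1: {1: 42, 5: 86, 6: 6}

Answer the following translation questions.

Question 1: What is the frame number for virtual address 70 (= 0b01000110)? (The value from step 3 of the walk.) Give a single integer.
vaddr = 70: l1_idx=1, l2_idx=0
L1[1] = 0; L2[0][0] = 34

Answer: 34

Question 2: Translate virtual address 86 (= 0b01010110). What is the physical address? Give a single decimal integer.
vaddr = 86 = 0b01010110
Split: l1_idx=1, l2_idx=2, offset=6
L1[1] = 0
L2[0][2] = 59
paddr = 59 * 8 + 6 = 478

Answer: 478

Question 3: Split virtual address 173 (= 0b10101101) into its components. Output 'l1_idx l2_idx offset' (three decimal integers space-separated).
Answer: 2 5 5

Derivation:
vaddr = 173 = 0b10101101
  top 2 bits -> l1_idx = 2
  next 3 bits -> l2_idx = 5
  bottom 3 bits -> offset = 5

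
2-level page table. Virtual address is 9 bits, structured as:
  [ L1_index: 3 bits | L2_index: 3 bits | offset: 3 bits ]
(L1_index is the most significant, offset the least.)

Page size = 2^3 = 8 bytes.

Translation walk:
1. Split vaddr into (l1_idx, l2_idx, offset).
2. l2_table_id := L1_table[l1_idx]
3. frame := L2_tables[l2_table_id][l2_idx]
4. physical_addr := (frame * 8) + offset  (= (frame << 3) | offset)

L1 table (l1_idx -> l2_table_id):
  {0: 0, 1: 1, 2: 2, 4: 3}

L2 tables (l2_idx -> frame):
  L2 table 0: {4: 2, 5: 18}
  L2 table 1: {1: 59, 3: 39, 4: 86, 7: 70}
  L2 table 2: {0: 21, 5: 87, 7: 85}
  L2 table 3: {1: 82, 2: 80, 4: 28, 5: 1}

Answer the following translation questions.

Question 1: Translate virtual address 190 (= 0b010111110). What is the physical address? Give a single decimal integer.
Answer: 686

Derivation:
vaddr = 190 = 0b010111110
Split: l1_idx=2, l2_idx=7, offset=6
L1[2] = 2
L2[2][7] = 85
paddr = 85 * 8 + 6 = 686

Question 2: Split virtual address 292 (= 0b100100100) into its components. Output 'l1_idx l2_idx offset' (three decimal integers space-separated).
vaddr = 292 = 0b100100100
  top 3 bits -> l1_idx = 4
  next 3 bits -> l2_idx = 4
  bottom 3 bits -> offset = 4

Answer: 4 4 4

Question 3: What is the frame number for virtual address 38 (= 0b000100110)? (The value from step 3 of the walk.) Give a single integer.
vaddr = 38: l1_idx=0, l2_idx=4
L1[0] = 0; L2[0][4] = 2

Answer: 2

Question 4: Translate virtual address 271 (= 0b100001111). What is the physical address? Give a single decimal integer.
Answer: 663

Derivation:
vaddr = 271 = 0b100001111
Split: l1_idx=4, l2_idx=1, offset=7
L1[4] = 3
L2[3][1] = 82
paddr = 82 * 8 + 7 = 663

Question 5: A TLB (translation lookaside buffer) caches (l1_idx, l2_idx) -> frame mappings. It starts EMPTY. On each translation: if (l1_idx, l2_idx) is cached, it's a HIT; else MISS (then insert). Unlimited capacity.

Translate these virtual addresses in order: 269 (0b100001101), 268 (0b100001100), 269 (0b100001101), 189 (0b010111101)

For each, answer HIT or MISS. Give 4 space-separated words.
Answer: MISS HIT HIT MISS

Derivation:
vaddr=269: (4,1) not in TLB -> MISS, insert
vaddr=268: (4,1) in TLB -> HIT
vaddr=269: (4,1) in TLB -> HIT
vaddr=189: (2,7) not in TLB -> MISS, insert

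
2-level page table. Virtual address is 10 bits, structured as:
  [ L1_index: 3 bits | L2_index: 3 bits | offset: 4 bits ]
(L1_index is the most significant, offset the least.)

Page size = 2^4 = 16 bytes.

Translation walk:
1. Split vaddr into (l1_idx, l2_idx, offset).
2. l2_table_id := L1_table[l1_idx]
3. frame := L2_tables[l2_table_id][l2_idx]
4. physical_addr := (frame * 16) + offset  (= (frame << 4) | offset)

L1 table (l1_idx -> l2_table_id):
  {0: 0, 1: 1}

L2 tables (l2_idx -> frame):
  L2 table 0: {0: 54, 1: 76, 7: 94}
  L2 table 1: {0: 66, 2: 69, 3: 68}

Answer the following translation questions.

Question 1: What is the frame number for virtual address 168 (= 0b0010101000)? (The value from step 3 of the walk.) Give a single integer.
Answer: 69

Derivation:
vaddr = 168: l1_idx=1, l2_idx=2
L1[1] = 1; L2[1][2] = 69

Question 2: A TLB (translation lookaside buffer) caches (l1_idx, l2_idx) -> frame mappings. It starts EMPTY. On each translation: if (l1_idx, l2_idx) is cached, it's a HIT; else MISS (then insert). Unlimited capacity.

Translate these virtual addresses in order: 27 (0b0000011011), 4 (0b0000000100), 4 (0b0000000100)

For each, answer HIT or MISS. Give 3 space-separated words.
vaddr=27: (0,1) not in TLB -> MISS, insert
vaddr=4: (0,0) not in TLB -> MISS, insert
vaddr=4: (0,0) in TLB -> HIT

Answer: MISS MISS HIT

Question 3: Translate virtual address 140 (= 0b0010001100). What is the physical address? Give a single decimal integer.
Answer: 1068

Derivation:
vaddr = 140 = 0b0010001100
Split: l1_idx=1, l2_idx=0, offset=12
L1[1] = 1
L2[1][0] = 66
paddr = 66 * 16 + 12 = 1068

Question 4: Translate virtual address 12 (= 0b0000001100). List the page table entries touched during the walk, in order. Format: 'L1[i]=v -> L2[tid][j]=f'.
vaddr = 12 = 0b0000001100
Split: l1_idx=0, l2_idx=0, offset=12

Answer: L1[0]=0 -> L2[0][0]=54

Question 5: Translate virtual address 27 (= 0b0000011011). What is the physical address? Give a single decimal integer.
Answer: 1227

Derivation:
vaddr = 27 = 0b0000011011
Split: l1_idx=0, l2_idx=1, offset=11
L1[0] = 0
L2[0][1] = 76
paddr = 76 * 16 + 11 = 1227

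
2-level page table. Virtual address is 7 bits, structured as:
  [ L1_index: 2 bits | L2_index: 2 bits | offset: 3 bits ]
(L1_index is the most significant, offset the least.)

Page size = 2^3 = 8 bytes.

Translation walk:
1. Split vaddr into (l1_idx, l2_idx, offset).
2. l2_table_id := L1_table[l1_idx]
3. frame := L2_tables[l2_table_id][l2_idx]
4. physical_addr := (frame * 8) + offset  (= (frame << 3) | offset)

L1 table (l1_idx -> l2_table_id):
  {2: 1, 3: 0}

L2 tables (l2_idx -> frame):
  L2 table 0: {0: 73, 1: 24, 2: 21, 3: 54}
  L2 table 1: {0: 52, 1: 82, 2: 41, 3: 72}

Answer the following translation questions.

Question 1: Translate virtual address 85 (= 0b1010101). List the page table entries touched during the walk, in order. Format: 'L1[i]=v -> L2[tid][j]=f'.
Answer: L1[2]=1 -> L2[1][2]=41

Derivation:
vaddr = 85 = 0b1010101
Split: l1_idx=2, l2_idx=2, offset=5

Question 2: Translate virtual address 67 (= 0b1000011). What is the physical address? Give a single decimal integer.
vaddr = 67 = 0b1000011
Split: l1_idx=2, l2_idx=0, offset=3
L1[2] = 1
L2[1][0] = 52
paddr = 52 * 8 + 3 = 419

Answer: 419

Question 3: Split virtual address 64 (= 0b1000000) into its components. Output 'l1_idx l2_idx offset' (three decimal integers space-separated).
Answer: 2 0 0

Derivation:
vaddr = 64 = 0b1000000
  top 2 bits -> l1_idx = 2
  next 2 bits -> l2_idx = 0
  bottom 3 bits -> offset = 0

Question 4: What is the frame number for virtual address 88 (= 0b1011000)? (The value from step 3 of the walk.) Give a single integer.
Answer: 72

Derivation:
vaddr = 88: l1_idx=2, l2_idx=3
L1[2] = 1; L2[1][3] = 72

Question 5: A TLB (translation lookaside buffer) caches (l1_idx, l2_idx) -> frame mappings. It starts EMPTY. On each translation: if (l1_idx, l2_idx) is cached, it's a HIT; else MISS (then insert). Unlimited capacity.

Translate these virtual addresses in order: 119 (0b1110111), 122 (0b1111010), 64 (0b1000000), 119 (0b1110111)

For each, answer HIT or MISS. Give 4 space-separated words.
Answer: MISS MISS MISS HIT

Derivation:
vaddr=119: (3,2) not in TLB -> MISS, insert
vaddr=122: (3,3) not in TLB -> MISS, insert
vaddr=64: (2,0) not in TLB -> MISS, insert
vaddr=119: (3,2) in TLB -> HIT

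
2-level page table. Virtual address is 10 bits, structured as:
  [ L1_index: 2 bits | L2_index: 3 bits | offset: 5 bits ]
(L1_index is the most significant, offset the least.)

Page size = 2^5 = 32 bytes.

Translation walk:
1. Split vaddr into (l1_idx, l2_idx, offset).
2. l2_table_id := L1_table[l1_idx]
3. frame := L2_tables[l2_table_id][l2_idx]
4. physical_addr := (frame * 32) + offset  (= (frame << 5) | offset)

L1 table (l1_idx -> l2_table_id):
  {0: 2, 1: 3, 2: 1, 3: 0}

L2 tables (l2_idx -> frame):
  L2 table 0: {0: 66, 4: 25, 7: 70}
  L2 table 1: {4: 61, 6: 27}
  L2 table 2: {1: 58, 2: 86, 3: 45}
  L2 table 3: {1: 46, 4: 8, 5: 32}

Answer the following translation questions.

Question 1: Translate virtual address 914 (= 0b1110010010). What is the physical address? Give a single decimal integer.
vaddr = 914 = 0b1110010010
Split: l1_idx=3, l2_idx=4, offset=18
L1[3] = 0
L2[0][4] = 25
paddr = 25 * 32 + 18 = 818

Answer: 818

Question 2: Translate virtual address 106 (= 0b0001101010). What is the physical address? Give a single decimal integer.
Answer: 1450

Derivation:
vaddr = 106 = 0b0001101010
Split: l1_idx=0, l2_idx=3, offset=10
L1[0] = 2
L2[2][3] = 45
paddr = 45 * 32 + 10 = 1450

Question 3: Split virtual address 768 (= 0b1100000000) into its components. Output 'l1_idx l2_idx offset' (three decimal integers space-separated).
Answer: 3 0 0

Derivation:
vaddr = 768 = 0b1100000000
  top 2 bits -> l1_idx = 3
  next 3 bits -> l2_idx = 0
  bottom 5 bits -> offset = 0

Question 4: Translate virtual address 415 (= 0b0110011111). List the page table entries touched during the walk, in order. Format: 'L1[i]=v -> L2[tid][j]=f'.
Answer: L1[1]=3 -> L2[3][4]=8

Derivation:
vaddr = 415 = 0b0110011111
Split: l1_idx=1, l2_idx=4, offset=31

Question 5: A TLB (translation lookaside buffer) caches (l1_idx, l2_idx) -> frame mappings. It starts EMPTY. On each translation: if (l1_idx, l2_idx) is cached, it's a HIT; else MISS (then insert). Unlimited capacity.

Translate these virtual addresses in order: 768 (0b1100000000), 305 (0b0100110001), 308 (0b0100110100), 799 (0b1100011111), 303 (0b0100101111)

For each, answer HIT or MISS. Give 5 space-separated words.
Answer: MISS MISS HIT HIT HIT

Derivation:
vaddr=768: (3,0) not in TLB -> MISS, insert
vaddr=305: (1,1) not in TLB -> MISS, insert
vaddr=308: (1,1) in TLB -> HIT
vaddr=799: (3,0) in TLB -> HIT
vaddr=303: (1,1) in TLB -> HIT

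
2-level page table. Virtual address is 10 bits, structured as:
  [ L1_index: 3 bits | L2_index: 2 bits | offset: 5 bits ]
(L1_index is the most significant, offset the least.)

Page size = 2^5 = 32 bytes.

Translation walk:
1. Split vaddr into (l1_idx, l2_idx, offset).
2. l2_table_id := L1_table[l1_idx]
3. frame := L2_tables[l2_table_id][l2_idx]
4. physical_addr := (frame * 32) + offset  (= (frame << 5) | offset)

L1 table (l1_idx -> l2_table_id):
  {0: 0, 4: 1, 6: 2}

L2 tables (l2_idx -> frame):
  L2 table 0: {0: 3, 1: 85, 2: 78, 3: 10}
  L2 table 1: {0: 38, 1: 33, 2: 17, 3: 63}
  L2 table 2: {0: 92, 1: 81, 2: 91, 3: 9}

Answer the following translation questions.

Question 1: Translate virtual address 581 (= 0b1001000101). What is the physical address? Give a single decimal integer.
Answer: 549

Derivation:
vaddr = 581 = 0b1001000101
Split: l1_idx=4, l2_idx=2, offset=5
L1[4] = 1
L2[1][2] = 17
paddr = 17 * 32 + 5 = 549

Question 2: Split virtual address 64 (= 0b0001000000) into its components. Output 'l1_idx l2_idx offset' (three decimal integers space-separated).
vaddr = 64 = 0b0001000000
  top 3 bits -> l1_idx = 0
  next 2 bits -> l2_idx = 2
  bottom 5 bits -> offset = 0

Answer: 0 2 0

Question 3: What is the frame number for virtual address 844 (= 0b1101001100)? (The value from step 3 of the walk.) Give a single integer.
Answer: 91

Derivation:
vaddr = 844: l1_idx=6, l2_idx=2
L1[6] = 2; L2[2][2] = 91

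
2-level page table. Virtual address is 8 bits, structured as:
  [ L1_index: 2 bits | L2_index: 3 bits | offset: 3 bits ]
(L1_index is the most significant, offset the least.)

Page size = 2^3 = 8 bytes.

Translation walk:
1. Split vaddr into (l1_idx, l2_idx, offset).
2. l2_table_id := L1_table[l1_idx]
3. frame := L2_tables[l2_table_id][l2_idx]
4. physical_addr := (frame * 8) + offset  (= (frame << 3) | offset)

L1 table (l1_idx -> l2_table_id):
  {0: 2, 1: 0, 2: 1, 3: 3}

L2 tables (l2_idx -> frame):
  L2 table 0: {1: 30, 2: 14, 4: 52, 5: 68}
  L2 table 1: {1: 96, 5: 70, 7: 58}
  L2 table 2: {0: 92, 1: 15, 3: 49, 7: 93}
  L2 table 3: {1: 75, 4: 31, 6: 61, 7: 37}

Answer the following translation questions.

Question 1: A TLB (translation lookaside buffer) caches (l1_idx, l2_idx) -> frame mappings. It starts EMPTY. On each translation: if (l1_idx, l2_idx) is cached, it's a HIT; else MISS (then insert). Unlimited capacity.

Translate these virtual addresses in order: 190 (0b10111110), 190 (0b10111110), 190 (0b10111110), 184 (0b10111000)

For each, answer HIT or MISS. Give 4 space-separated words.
vaddr=190: (2,7) not in TLB -> MISS, insert
vaddr=190: (2,7) in TLB -> HIT
vaddr=190: (2,7) in TLB -> HIT
vaddr=184: (2,7) in TLB -> HIT

Answer: MISS HIT HIT HIT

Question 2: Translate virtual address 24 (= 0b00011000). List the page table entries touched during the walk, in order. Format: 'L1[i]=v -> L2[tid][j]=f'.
Answer: L1[0]=2 -> L2[2][3]=49

Derivation:
vaddr = 24 = 0b00011000
Split: l1_idx=0, l2_idx=3, offset=0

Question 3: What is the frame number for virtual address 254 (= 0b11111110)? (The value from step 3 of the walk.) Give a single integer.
vaddr = 254: l1_idx=3, l2_idx=7
L1[3] = 3; L2[3][7] = 37

Answer: 37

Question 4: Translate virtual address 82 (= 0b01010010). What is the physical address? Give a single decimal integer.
Answer: 114

Derivation:
vaddr = 82 = 0b01010010
Split: l1_idx=1, l2_idx=2, offset=2
L1[1] = 0
L2[0][2] = 14
paddr = 14 * 8 + 2 = 114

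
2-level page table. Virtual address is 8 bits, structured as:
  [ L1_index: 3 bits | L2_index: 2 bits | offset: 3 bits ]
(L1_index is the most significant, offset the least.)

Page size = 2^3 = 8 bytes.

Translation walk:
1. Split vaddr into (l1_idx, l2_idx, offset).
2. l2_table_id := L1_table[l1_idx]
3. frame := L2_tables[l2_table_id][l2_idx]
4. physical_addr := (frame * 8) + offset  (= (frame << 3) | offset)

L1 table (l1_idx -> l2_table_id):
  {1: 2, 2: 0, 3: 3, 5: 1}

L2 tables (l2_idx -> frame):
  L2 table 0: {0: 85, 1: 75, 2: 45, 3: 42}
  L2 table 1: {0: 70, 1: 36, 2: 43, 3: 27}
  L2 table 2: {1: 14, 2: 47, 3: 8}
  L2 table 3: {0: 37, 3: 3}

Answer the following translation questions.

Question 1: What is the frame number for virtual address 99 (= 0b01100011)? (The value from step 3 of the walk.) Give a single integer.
Answer: 37

Derivation:
vaddr = 99: l1_idx=3, l2_idx=0
L1[3] = 3; L2[3][0] = 37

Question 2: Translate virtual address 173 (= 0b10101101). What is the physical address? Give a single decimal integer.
vaddr = 173 = 0b10101101
Split: l1_idx=5, l2_idx=1, offset=5
L1[5] = 1
L2[1][1] = 36
paddr = 36 * 8 + 5 = 293

Answer: 293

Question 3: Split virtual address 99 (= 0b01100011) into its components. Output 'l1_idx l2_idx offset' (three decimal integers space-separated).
vaddr = 99 = 0b01100011
  top 3 bits -> l1_idx = 3
  next 2 bits -> l2_idx = 0
  bottom 3 bits -> offset = 3

Answer: 3 0 3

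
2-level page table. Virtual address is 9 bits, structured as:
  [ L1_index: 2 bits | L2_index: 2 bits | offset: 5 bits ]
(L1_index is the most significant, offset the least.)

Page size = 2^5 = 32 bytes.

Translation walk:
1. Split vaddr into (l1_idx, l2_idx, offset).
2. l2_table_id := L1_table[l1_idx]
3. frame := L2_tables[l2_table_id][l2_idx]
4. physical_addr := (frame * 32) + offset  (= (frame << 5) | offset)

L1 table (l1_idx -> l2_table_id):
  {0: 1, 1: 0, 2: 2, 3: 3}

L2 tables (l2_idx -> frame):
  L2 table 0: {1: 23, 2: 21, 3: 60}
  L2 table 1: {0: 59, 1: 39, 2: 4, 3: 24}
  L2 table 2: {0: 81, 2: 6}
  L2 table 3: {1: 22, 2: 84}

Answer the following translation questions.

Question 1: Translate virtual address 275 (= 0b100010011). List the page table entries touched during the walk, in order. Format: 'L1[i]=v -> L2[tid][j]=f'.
vaddr = 275 = 0b100010011
Split: l1_idx=2, l2_idx=0, offset=19

Answer: L1[2]=2 -> L2[2][0]=81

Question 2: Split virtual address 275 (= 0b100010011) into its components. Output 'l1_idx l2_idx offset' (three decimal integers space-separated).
Answer: 2 0 19

Derivation:
vaddr = 275 = 0b100010011
  top 2 bits -> l1_idx = 2
  next 2 bits -> l2_idx = 0
  bottom 5 bits -> offset = 19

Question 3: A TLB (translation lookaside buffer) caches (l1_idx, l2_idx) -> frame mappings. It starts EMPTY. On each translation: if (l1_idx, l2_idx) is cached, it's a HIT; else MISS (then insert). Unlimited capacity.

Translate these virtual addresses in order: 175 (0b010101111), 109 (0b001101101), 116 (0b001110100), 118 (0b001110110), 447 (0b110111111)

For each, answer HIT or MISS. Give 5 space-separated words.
vaddr=175: (1,1) not in TLB -> MISS, insert
vaddr=109: (0,3) not in TLB -> MISS, insert
vaddr=116: (0,3) in TLB -> HIT
vaddr=118: (0,3) in TLB -> HIT
vaddr=447: (3,1) not in TLB -> MISS, insert

Answer: MISS MISS HIT HIT MISS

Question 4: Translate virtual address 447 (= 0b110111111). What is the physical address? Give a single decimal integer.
Answer: 735

Derivation:
vaddr = 447 = 0b110111111
Split: l1_idx=3, l2_idx=1, offset=31
L1[3] = 3
L2[3][1] = 22
paddr = 22 * 32 + 31 = 735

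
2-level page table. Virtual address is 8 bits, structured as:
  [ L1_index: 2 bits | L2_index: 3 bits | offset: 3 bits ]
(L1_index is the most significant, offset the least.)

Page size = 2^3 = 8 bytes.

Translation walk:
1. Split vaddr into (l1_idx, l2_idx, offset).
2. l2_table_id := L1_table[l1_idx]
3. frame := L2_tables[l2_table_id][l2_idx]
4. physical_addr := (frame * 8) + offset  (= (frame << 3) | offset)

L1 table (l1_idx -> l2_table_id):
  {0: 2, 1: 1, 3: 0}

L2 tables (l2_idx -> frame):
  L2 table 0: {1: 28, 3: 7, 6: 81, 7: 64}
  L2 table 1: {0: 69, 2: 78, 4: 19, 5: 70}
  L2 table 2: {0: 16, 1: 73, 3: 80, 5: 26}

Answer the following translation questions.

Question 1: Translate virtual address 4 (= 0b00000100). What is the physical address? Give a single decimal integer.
vaddr = 4 = 0b00000100
Split: l1_idx=0, l2_idx=0, offset=4
L1[0] = 2
L2[2][0] = 16
paddr = 16 * 8 + 4 = 132

Answer: 132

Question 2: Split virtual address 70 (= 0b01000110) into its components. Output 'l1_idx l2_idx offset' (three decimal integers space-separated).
Answer: 1 0 6

Derivation:
vaddr = 70 = 0b01000110
  top 2 bits -> l1_idx = 1
  next 3 bits -> l2_idx = 0
  bottom 3 bits -> offset = 6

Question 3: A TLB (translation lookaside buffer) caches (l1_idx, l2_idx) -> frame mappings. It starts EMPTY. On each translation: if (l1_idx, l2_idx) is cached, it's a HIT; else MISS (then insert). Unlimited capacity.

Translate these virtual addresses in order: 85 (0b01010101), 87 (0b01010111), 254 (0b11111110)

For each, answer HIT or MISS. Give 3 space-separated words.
vaddr=85: (1,2) not in TLB -> MISS, insert
vaddr=87: (1,2) in TLB -> HIT
vaddr=254: (3,7) not in TLB -> MISS, insert

Answer: MISS HIT MISS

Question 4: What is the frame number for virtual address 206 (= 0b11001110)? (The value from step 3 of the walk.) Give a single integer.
vaddr = 206: l1_idx=3, l2_idx=1
L1[3] = 0; L2[0][1] = 28

Answer: 28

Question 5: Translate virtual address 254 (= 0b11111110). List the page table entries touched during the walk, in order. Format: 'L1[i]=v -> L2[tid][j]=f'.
vaddr = 254 = 0b11111110
Split: l1_idx=3, l2_idx=7, offset=6

Answer: L1[3]=0 -> L2[0][7]=64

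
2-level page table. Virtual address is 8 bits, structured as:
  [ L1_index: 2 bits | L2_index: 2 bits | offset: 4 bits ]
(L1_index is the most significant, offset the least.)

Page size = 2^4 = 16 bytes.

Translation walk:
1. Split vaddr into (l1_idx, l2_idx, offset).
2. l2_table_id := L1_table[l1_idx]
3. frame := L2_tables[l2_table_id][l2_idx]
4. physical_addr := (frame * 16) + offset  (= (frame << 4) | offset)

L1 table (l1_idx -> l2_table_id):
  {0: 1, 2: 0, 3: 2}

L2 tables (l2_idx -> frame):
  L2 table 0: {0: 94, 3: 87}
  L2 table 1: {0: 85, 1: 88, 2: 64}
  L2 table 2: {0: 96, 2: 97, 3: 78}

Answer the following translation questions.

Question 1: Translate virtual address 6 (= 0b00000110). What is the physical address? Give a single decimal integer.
vaddr = 6 = 0b00000110
Split: l1_idx=0, l2_idx=0, offset=6
L1[0] = 1
L2[1][0] = 85
paddr = 85 * 16 + 6 = 1366

Answer: 1366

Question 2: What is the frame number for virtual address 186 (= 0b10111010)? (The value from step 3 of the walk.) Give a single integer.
vaddr = 186: l1_idx=2, l2_idx=3
L1[2] = 0; L2[0][3] = 87

Answer: 87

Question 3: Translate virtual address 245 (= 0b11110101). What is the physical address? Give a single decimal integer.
vaddr = 245 = 0b11110101
Split: l1_idx=3, l2_idx=3, offset=5
L1[3] = 2
L2[2][3] = 78
paddr = 78 * 16 + 5 = 1253

Answer: 1253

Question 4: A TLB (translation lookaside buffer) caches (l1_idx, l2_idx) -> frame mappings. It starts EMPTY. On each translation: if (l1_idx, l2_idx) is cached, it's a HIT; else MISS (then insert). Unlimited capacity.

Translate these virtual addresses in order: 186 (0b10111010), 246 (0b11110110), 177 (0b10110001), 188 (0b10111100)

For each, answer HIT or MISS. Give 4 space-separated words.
Answer: MISS MISS HIT HIT

Derivation:
vaddr=186: (2,3) not in TLB -> MISS, insert
vaddr=246: (3,3) not in TLB -> MISS, insert
vaddr=177: (2,3) in TLB -> HIT
vaddr=188: (2,3) in TLB -> HIT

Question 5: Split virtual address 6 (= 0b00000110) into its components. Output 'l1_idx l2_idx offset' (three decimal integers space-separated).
vaddr = 6 = 0b00000110
  top 2 bits -> l1_idx = 0
  next 2 bits -> l2_idx = 0
  bottom 4 bits -> offset = 6

Answer: 0 0 6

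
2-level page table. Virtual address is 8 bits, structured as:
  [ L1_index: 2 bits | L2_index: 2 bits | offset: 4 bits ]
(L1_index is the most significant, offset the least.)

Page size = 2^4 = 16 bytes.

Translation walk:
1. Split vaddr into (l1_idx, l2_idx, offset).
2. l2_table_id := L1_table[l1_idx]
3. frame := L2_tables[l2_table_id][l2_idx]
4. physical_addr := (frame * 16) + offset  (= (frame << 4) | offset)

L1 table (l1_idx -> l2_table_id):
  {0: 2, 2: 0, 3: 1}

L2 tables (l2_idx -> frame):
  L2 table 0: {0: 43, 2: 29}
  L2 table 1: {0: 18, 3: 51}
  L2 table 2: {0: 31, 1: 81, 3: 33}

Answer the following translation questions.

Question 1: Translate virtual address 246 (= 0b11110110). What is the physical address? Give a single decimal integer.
vaddr = 246 = 0b11110110
Split: l1_idx=3, l2_idx=3, offset=6
L1[3] = 1
L2[1][3] = 51
paddr = 51 * 16 + 6 = 822

Answer: 822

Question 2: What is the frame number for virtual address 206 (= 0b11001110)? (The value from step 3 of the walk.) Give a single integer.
vaddr = 206: l1_idx=3, l2_idx=0
L1[3] = 1; L2[1][0] = 18

Answer: 18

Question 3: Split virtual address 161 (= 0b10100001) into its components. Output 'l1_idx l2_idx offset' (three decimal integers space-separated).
Answer: 2 2 1

Derivation:
vaddr = 161 = 0b10100001
  top 2 bits -> l1_idx = 2
  next 2 bits -> l2_idx = 2
  bottom 4 bits -> offset = 1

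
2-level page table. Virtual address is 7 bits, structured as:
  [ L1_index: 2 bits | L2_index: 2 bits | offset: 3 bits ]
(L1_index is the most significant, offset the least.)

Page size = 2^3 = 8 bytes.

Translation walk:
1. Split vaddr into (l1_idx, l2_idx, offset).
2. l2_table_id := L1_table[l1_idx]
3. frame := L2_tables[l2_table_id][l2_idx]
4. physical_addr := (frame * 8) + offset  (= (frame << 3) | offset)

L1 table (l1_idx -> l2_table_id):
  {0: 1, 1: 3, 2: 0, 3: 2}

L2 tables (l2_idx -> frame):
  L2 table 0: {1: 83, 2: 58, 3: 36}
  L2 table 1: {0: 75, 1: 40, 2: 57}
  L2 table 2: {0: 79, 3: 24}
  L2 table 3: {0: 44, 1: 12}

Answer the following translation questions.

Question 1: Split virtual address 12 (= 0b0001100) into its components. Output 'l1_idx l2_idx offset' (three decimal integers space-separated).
vaddr = 12 = 0b0001100
  top 2 bits -> l1_idx = 0
  next 2 bits -> l2_idx = 1
  bottom 3 bits -> offset = 4

Answer: 0 1 4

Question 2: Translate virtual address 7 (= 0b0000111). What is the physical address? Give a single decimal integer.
Answer: 607

Derivation:
vaddr = 7 = 0b0000111
Split: l1_idx=0, l2_idx=0, offset=7
L1[0] = 1
L2[1][0] = 75
paddr = 75 * 8 + 7 = 607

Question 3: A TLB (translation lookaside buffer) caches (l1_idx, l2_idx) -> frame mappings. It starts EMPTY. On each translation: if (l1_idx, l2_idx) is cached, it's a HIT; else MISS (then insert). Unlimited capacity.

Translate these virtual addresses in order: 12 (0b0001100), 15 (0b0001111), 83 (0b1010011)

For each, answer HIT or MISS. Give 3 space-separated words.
Answer: MISS HIT MISS

Derivation:
vaddr=12: (0,1) not in TLB -> MISS, insert
vaddr=15: (0,1) in TLB -> HIT
vaddr=83: (2,2) not in TLB -> MISS, insert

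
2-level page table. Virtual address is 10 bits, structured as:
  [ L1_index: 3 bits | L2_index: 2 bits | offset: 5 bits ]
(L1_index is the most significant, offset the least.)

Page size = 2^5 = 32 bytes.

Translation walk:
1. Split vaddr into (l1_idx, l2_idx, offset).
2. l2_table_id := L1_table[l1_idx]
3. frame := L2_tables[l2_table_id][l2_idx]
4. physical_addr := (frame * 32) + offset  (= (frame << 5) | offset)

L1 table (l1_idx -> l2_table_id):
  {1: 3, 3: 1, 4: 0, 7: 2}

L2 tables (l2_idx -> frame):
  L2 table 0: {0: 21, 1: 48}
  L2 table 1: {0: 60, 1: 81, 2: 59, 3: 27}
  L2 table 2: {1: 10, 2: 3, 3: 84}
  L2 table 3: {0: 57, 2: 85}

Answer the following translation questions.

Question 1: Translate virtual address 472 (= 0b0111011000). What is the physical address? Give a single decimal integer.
vaddr = 472 = 0b0111011000
Split: l1_idx=3, l2_idx=2, offset=24
L1[3] = 1
L2[1][2] = 59
paddr = 59 * 32 + 24 = 1912

Answer: 1912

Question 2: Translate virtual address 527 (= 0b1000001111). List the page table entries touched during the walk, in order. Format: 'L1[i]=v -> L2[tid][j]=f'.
Answer: L1[4]=0 -> L2[0][0]=21

Derivation:
vaddr = 527 = 0b1000001111
Split: l1_idx=4, l2_idx=0, offset=15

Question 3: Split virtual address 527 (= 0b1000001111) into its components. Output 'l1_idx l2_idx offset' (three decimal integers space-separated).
vaddr = 527 = 0b1000001111
  top 3 bits -> l1_idx = 4
  next 2 bits -> l2_idx = 0
  bottom 5 bits -> offset = 15

Answer: 4 0 15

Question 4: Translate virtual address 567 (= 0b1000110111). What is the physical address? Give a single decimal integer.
Answer: 1559

Derivation:
vaddr = 567 = 0b1000110111
Split: l1_idx=4, l2_idx=1, offset=23
L1[4] = 0
L2[0][1] = 48
paddr = 48 * 32 + 23 = 1559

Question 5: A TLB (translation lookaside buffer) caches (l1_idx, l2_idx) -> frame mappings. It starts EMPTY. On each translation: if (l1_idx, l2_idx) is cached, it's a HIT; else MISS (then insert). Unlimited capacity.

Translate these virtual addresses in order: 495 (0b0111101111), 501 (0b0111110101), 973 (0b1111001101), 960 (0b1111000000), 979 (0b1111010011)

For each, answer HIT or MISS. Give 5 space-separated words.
Answer: MISS HIT MISS HIT HIT

Derivation:
vaddr=495: (3,3) not in TLB -> MISS, insert
vaddr=501: (3,3) in TLB -> HIT
vaddr=973: (7,2) not in TLB -> MISS, insert
vaddr=960: (7,2) in TLB -> HIT
vaddr=979: (7,2) in TLB -> HIT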